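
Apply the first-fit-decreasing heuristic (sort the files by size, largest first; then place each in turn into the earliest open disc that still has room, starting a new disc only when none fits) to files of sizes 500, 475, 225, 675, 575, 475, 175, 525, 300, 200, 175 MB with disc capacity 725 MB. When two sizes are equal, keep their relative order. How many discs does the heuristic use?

Sorted descending: 675, 575, 525, 500, 475, 475, 300, 225, 200, 175, 175.
  675 → disc 1 (new)  [load 675/725]
  575 → disc 2 (new)  [load 575/725]
  525 → disc 3 (new)  [load 525/725]
  500 → disc 4 (new)  [load 500/725]
  475 → disc 5 (new)  [load 475/725]
  475 → disc 6 (new)  [load 475/725]
  300 → disc 7 (new)  [load 300/725]
  225 → disc 4  [load 725/725]
  200 → disc 3  [load 725/725]
  175 → disc 5  [load 650/725]
  175 → disc 6  [load 650/725]
7 discs opened.

7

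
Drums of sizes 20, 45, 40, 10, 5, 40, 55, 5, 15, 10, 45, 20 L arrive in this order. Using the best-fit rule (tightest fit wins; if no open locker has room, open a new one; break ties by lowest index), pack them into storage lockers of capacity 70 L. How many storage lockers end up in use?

  20 → locker 1 (new)  [load 20/70]
  45 → locker 1  [load 65/70]
  40 → locker 2 (new)  [load 40/70]
  10 → locker 2  [load 50/70]
  5 → locker 1  [load 70/70]
  40 → locker 3 (new)  [load 40/70]
  55 → locker 4 (new)  [load 55/70]
  5 → locker 4  [load 60/70]
  15 → locker 2  [load 65/70]
  10 → locker 4  [load 70/70]
  45 → locker 5 (new)  [load 45/70]
  20 → locker 5  [load 65/70]
5 storage lockers opened.

5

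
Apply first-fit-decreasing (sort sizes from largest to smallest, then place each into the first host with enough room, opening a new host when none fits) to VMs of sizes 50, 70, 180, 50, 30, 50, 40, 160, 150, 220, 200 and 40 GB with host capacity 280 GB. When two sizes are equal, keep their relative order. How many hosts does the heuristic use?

5

Sorted descending: 220, 200, 180, 160, 150, 70, 50, 50, 50, 40, 40, 30.
  220 → host 1 (new)  [load 220/280]
  200 → host 2 (new)  [load 200/280]
  180 → host 3 (new)  [load 180/280]
  160 → host 4 (new)  [load 160/280]
  150 → host 5 (new)  [load 150/280]
  70 → host 2  [load 270/280]
  50 → host 1  [load 270/280]
  50 → host 3  [load 230/280]
  50 → host 3  [load 280/280]
  40 → host 4  [load 200/280]
  40 → host 4  [load 240/280]
  30 → host 4  [load 270/280]
5 hosts opened.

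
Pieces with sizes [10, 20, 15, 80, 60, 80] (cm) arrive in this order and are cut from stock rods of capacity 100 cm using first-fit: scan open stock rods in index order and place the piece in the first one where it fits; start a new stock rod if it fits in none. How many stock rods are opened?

  10 → stock rod 1 (new)  [load 10/100]
  20 → stock rod 1  [load 30/100]
  15 → stock rod 1  [load 45/100]
  80 → stock rod 2 (new)  [load 80/100]
  60 → stock rod 3 (new)  [load 60/100]
  80 → stock rod 4 (new)  [load 80/100]
4 stock rods opened.

4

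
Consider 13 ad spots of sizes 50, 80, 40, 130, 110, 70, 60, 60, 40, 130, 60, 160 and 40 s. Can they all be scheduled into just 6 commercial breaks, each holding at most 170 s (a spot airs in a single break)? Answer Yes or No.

Total = 1030 s; ⌈1030/170⌉ = 7.
At least 7 commercial breaks are required, but only 6 are allowed.

No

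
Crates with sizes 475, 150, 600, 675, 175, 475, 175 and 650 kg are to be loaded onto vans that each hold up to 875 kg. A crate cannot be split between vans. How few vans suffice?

Total = 675 + 650 + 600 + 475 + 475 + 175 + 175 + 150 = 3375 kg.
Lower bound: ⌈3375/875⌉ = 4 vans.
Also, 5 crates each exceed 875/2 kg, and no two of those can share a van, so at least 5 vans are needed.
A packing using 5 vans:
  van 1: 675 + 175 = 850
  van 2: 650 + 175 = 825
  van 3: 600 + 150 = 750
  van 4: 475 = 475
  van 5: 475 = 475
This matches the lower bound, so 5 is optimal.

5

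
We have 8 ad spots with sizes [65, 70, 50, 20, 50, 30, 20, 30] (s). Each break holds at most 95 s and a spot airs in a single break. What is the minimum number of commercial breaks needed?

4

Total = 70 + 65 + 50 + 50 + 30 + 30 + 20 + 20 = 335 s.
Lower bound: ⌈335/95⌉ = 4 commercial breaks.
A packing using 4 commercial breaks:
  break 1: 70 + 20 = 90
  break 2: 65 + 30 = 95
  break 3: 50 + 30 = 80
  break 4: 50 + 20 = 70
This matches the lower bound, so 4 is optimal.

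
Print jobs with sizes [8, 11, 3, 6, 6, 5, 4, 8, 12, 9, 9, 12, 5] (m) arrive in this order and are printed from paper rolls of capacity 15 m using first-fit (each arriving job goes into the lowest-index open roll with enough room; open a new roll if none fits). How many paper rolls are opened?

8

  8 → roll 1 (new)  [load 8/15]
  11 → roll 2 (new)  [load 11/15]
  3 → roll 1  [load 11/15]
  6 → roll 3 (new)  [load 6/15]
  6 → roll 3  [load 12/15]
  5 → roll 4 (new)  [load 5/15]
  4 → roll 1  [load 15/15]
  8 → roll 4  [load 13/15]
  12 → roll 5 (new)  [load 12/15]
  9 → roll 6 (new)  [load 9/15]
  9 → roll 7 (new)  [load 9/15]
  12 → roll 8 (new)  [load 12/15]
  5 → roll 6  [load 14/15]
8 paper rolls opened.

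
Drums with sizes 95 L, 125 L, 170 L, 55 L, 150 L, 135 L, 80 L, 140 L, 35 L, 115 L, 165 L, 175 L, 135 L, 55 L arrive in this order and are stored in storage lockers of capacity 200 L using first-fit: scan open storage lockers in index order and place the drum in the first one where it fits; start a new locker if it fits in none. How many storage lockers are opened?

10

  95 → locker 1 (new)  [load 95/200]
  125 → locker 2 (new)  [load 125/200]
  170 → locker 3 (new)  [load 170/200]
  55 → locker 1  [load 150/200]
  150 → locker 4 (new)  [load 150/200]
  135 → locker 5 (new)  [load 135/200]
  80 → locker 6 (new)  [load 80/200]
  140 → locker 7 (new)  [load 140/200]
  35 → locker 1  [load 185/200]
  115 → locker 6  [load 195/200]
  165 → locker 8 (new)  [load 165/200]
  175 → locker 9 (new)  [load 175/200]
  135 → locker 10 (new)  [load 135/200]
  55 → locker 2  [load 180/200]
10 storage lockers opened.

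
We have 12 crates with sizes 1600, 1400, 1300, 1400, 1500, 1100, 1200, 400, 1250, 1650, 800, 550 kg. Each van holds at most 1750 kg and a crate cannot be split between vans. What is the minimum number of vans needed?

Total = 1650 + 1600 + 1500 + 1400 + 1400 + 1300 + 1250 + 1200 + 1100 + 800 + 550 + 400 = 14150 kg.
Lower bound: ⌈14150/1750⌉ = 9 vans.
A packing using 10 vans:
  van 1: 1650 = 1650
  van 2: 1600 = 1600
  van 3: 1500 = 1500
  van 4: 1400 = 1400
  van 5: 1400 = 1400
  van 6: 1300 + 400 = 1700
  van 7: 1250 = 1250
  van 8: 1200 + 550 = 1750
  van 9: 1100 = 1100
  van 10: 800 = 800
No arrangement into 9 vans stays within capacity, so 10 is optimal.

10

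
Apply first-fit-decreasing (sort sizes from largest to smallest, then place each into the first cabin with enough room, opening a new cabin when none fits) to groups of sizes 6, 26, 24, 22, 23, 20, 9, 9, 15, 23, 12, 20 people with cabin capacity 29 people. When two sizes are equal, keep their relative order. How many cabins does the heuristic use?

Sorted descending: 26, 24, 23, 23, 22, 20, 20, 15, 12, 9, 9, 6.
  26 → cabin 1 (new)  [load 26/29]
  24 → cabin 2 (new)  [load 24/29]
  23 → cabin 3 (new)  [load 23/29]
  23 → cabin 4 (new)  [load 23/29]
  22 → cabin 5 (new)  [load 22/29]
  20 → cabin 6 (new)  [load 20/29]
  20 → cabin 7 (new)  [load 20/29]
  15 → cabin 8 (new)  [load 15/29]
  12 → cabin 8  [load 27/29]
  9 → cabin 6  [load 29/29]
  9 → cabin 7  [load 29/29]
  6 → cabin 3  [load 29/29]
8 cabins opened.

8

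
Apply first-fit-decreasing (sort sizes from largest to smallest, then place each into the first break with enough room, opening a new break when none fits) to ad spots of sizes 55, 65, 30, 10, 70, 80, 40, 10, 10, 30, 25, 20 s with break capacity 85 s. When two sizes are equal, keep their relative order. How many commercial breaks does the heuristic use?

Sorted descending: 80, 70, 65, 55, 40, 30, 30, 25, 20, 10, 10, 10.
  80 → break 1 (new)  [load 80/85]
  70 → break 2 (new)  [load 70/85]
  65 → break 3 (new)  [load 65/85]
  55 → break 4 (new)  [load 55/85]
  40 → break 5 (new)  [load 40/85]
  30 → break 4  [load 85/85]
  30 → break 5  [load 70/85]
  25 → break 6 (new)  [load 25/85]
  20 → break 3  [load 85/85]
  10 → break 2  [load 80/85]
  10 → break 5  [load 80/85]
  10 → break 6  [load 35/85]
6 commercial breaks opened.

6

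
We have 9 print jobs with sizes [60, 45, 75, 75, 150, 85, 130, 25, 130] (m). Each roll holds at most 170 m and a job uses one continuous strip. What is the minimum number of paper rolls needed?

6

Total = 150 + 130 + 130 + 85 + 75 + 75 + 60 + 45 + 25 = 775 m.
Lower bound: ⌈775/170⌉ = 5 paper rolls.
A packing using 6 paper rolls:
  roll 1: 150 = 150
  roll 2: 130 + 25 = 155
  roll 3: 130 = 130
  roll 4: 85 + 75 = 160
  roll 5: 75 + 60 = 135
  roll 6: 45 = 45
No arrangement into 5 paper rolls stays within capacity, so 6 is optimal.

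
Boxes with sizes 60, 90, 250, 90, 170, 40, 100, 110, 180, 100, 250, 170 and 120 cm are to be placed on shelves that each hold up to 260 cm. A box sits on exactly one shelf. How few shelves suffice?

Total = 250 + 250 + 180 + 170 + 170 + 120 + 110 + 100 + 100 + 90 + 90 + 60 + 40 = 1730 cm.
Lower bound: ⌈1730/260⌉ = 7 shelves.
A packing using 7 shelves:
  shelf 1: 250 = 250
  shelf 2: 250 = 250
  shelf 3: 180 + 60 = 240
  shelf 4: 170 + 90 = 260
  shelf 5: 170 + 90 = 260
  shelf 6: 120 + 110 = 230
  shelf 7: 100 + 100 + 40 = 240
This matches the lower bound, so 7 is optimal.

7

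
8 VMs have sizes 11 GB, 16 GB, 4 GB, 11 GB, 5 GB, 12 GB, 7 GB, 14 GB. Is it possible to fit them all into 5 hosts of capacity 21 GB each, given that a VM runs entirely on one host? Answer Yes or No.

Yes

A valid assignment using 5 hosts:
  host 1: 16 + 5 = 21
  host 2: 14 + 7 = 21
  host 3: 12 + 4 = 16
  host 4: 11 = 11
  host 5: 11 = 11
Every load is within 21 GB, so 5 hosts suffice.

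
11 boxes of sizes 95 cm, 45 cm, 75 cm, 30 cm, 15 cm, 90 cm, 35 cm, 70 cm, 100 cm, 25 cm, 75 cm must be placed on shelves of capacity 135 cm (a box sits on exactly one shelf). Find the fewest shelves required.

6

Total = 100 + 95 + 90 + 75 + 75 + 70 + 45 + 35 + 30 + 25 + 15 = 655 cm.
Lower bound: ⌈655/135⌉ = 5 shelves.
Also, 6 boxes each exceed 135/2 cm, and no two of those can share a shelf, so at least 6 shelves are needed.
A packing using 6 shelves:
  shelf 1: 100 + 35 = 135
  shelf 2: 95 + 30 = 125
  shelf 3: 90 + 45 = 135
  shelf 4: 75 + 25 + 15 = 115
  shelf 5: 75 = 75
  shelf 6: 70 = 70
This matches the lower bound, so 6 is optimal.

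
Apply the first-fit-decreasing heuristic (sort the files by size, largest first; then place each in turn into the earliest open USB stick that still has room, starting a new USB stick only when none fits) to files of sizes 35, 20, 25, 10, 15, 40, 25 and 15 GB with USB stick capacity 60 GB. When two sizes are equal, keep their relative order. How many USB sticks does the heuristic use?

4

Sorted descending: 40, 35, 25, 25, 20, 15, 15, 10.
  40 → USB stick 1 (new)  [load 40/60]
  35 → USB stick 2 (new)  [load 35/60]
  25 → USB stick 2  [load 60/60]
  25 → USB stick 3 (new)  [load 25/60]
  20 → USB stick 1  [load 60/60]
  15 → USB stick 3  [load 40/60]
  15 → USB stick 3  [load 55/60]
  10 → USB stick 4 (new)  [load 10/60]
4 USB sticks opened.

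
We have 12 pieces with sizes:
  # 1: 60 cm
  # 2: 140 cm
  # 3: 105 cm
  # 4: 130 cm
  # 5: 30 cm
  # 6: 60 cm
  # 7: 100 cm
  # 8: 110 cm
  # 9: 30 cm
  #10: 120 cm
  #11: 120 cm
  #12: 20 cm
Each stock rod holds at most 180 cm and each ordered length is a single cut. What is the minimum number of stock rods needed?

Total = 140 + 130 + 120 + 120 + 110 + 105 + 100 + 60 + 60 + 30 + 30 + 20 = 1025 cm.
Lower bound: ⌈1025/180⌉ = 6 stock rods.
Also, 7 pieces each exceed 90 cm, and no two of those can share a stock rod, so at least 7 stock rods are needed.
A packing using 7 stock rods:
  stock rod 1: 140 + 30 = 170
  stock rod 2: 130 + 30 + 20 = 180
  stock rod 3: 120 + 60 = 180
  stock rod 4: 120 + 60 = 180
  stock rod 5: 110 = 110
  stock rod 6: 105 = 105
  stock rod 7: 100 = 100
This matches the lower bound, so 7 is optimal.

7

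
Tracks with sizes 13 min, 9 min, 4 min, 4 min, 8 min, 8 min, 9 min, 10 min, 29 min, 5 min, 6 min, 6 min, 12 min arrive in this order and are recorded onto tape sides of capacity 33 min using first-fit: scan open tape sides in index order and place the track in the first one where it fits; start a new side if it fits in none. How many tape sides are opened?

5

  13 → side 1 (new)  [load 13/33]
  9 → side 1  [load 22/33]
  4 → side 1  [load 26/33]
  4 → side 1  [load 30/33]
  8 → side 2 (new)  [load 8/33]
  8 → side 2  [load 16/33]
  9 → side 2  [load 25/33]
  10 → side 3 (new)  [load 10/33]
  29 → side 4 (new)  [load 29/33]
  5 → side 2  [load 30/33]
  6 → side 3  [load 16/33]
  6 → side 3  [load 22/33]
  12 → side 5 (new)  [load 12/33]
5 tape sides opened.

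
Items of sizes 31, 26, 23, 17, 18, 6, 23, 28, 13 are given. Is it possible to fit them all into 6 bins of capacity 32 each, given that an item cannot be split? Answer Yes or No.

Total = 185; ⌈185/32⌉ = 6.
7 items each exceed half the capacity and cannot share a bin, forcing at least 7 bins.
At least 7 bins are required, but only 6 are allowed.

No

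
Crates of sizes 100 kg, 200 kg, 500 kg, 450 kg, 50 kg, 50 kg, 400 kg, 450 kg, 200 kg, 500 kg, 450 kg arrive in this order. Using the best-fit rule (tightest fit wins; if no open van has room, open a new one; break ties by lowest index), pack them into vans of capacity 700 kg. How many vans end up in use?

6

  100 → van 1 (new)  [load 100/700]
  200 → van 1  [load 300/700]
  500 → van 2 (new)  [load 500/700]
  450 → van 3 (new)  [load 450/700]
  50 → van 2  [load 550/700]
  50 → van 2  [load 600/700]
  400 → van 1  [load 700/700]
  450 → van 4 (new)  [load 450/700]
  200 → van 3  [load 650/700]
  500 → van 5 (new)  [load 500/700]
  450 → van 6 (new)  [load 450/700]
6 vans opened.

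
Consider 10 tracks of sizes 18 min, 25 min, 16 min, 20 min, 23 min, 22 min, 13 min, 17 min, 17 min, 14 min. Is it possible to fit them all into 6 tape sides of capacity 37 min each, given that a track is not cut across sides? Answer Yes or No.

Yes

A valid assignment using 6 tape sides:
  side 1: 25 = 25
  side 2: 23 + 14 = 37
  side 3: 22 + 13 = 35
  side 4: 20 + 17 = 37
  side 5: 18 + 17 = 35
  side 6: 16 = 16
Every load is within 37 min, so 6 tape sides suffice.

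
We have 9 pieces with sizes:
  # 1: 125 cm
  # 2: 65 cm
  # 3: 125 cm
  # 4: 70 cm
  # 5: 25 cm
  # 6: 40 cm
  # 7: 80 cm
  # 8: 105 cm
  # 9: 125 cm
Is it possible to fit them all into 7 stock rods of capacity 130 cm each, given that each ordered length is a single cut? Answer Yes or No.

A valid assignment using 7 stock rods:
  stock rod 1: 125 = 125
  stock rod 2: 125 = 125
  stock rod 3: 125 = 125
  stock rod 4: 105 + 25 = 130
  stock rod 5: 80 + 40 = 120
  stock rod 6: 70 = 70
  stock rod 7: 65 = 65
Every load is within 130 cm, so 7 stock rods suffice.

Yes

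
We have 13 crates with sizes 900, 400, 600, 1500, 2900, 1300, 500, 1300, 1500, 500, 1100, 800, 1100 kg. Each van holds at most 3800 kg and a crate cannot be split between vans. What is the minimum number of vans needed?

Total = 2900 + 1500 + 1500 + 1300 + 1300 + 1100 + 1100 + 900 + 800 + 600 + 500 + 500 + 400 = 14400 kg.
Lower bound: ⌈14400/3800⌉ = 4 vans.
A packing using 4 vans:
  van 1: 2900 + 900 = 3800
  van 2: 1500 + 1500 + 800 = 3800
  van 3: 1300 + 1300 + 1100 = 3700
  van 4: 1100 + 600 + 500 + 500 + 400 = 3100
This matches the lower bound, so 4 is optimal.

4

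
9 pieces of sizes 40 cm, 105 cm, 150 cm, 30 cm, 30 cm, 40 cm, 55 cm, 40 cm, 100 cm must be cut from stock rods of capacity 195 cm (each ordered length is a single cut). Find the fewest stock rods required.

4

Total = 150 + 105 + 100 + 55 + 40 + 40 + 40 + 30 + 30 = 590 cm.
Lower bound: ⌈590/195⌉ = 4 stock rods.
A packing using 4 stock rods:
  stock rod 1: 150 + 40 = 190
  stock rod 2: 105 + 55 + 30 = 190
  stock rod 3: 100 + 40 + 40 = 180
  stock rod 4: 30 = 30
This matches the lower bound, so 4 is optimal.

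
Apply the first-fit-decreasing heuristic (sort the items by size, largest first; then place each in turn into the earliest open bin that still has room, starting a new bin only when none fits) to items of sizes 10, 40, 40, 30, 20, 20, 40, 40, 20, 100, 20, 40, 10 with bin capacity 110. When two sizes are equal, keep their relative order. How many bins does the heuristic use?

Sorted descending: 100, 40, 40, 40, 40, 40, 30, 20, 20, 20, 20, 10, 10.
  100 → bin 1 (new)  [load 100/110]
  40 → bin 2 (new)  [load 40/110]
  40 → bin 2  [load 80/110]
  40 → bin 3 (new)  [load 40/110]
  40 → bin 3  [load 80/110]
  40 → bin 4 (new)  [load 40/110]
  30 → bin 2  [load 110/110]
  20 → bin 3  [load 100/110]
  20 → bin 4  [load 60/110]
  20 → bin 4  [load 80/110]
  20 → bin 4  [load 100/110]
  10 → bin 1  [load 110/110]
  10 → bin 3  [load 110/110]
4 bins opened.

4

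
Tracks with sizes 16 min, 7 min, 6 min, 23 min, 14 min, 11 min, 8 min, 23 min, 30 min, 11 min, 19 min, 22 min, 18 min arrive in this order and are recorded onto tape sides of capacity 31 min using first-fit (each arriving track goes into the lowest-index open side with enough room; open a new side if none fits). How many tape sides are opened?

8

  16 → side 1 (new)  [load 16/31]
  7 → side 1  [load 23/31]
  6 → side 1  [load 29/31]
  23 → side 2 (new)  [load 23/31]
  14 → side 3 (new)  [load 14/31]
  11 → side 3  [load 25/31]
  8 → side 2  [load 31/31]
  23 → side 4 (new)  [load 23/31]
  30 → side 5 (new)  [load 30/31]
  11 → side 6 (new)  [load 11/31]
  19 → side 6  [load 30/31]
  22 → side 7 (new)  [load 22/31]
  18 → side 8 (new)  [load 18/31]
8 tape sides opened.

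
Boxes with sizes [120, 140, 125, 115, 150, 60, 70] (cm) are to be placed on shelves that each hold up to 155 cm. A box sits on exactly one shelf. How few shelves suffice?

6

Total = 150 + 140 + 125 + 120 + 115 + 70 + 60 = 780 cm.
Lower bound: ⌈780/155⌉ = 6 shelves.
A packing using 6 shelves:
  shelf 1: 150 = 150
  shelf 2: 140 = 140
  shelf 3: 125 = 125
  shelf 4: 120 = 120
  shelf 5: 115 = 115
  shelf 6: 70 + 60 = 130
This matches the lower bound, so 6 is optimal.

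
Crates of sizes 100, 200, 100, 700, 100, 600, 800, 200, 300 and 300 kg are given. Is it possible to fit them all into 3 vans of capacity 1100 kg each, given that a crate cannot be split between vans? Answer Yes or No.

Total = 3400 kg; ⌈3400/1100⌉ = 4.
At least 4 vans are required, but only 3 are allowed.

No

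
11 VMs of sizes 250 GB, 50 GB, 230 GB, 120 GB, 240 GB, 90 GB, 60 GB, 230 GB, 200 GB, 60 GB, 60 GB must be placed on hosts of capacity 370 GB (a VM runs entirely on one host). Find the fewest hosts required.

Total = 250 + 240 + 230 + 230 + 200 + 120 + 90 + 60 + 60 + 60 + 50 = 1590 GB.
Lower bound: ⌈1590/370⌉ = 5 hosts.
A packing using 5 hosts:
  host 1: 250 + 120 = 370
  host 2: 240 + 90 = 330
  host 3: 230 + 60 + 60 = 350
  host 4: 230 + 60 + 50 = 340
  host 5: 200 = 200
This matches the lower bound, so 5 is optimal.

5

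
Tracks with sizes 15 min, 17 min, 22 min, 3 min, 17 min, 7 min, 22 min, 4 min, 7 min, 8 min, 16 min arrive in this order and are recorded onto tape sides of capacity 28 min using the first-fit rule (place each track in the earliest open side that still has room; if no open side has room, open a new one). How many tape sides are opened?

6

  15 → side 1 (new)  [load 15/28]
  17 → side 2 (new)  [load 17/28]
  22 → side 3 (new)  [load 22/28]
  3 → side 1  [load 18/28]
  17 → side 4 (new)  [load 17/28]
  7 → side 1  [load 25/28]
  22 → side 5 (new)  [load 22/28]
  4 → side 2  [load 21/28]
  7 → side 2  [load 28/28]
  8 → side 4  [load 25/28]
  16 → side 6 (new)  [load 16/28]
6 tape sides opened.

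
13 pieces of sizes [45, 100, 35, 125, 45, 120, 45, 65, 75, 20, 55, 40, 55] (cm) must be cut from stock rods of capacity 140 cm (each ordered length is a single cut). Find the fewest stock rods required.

7

Total = 125 + 120 + 100 + 75 + 65 + 55 + 55 + 45 + 45 + 45 + 40 + 35 + 20 = 825 cm.
Lower bound: ⌈825/140⌉ = 6 stock rods.
A packing using 7 stock rods:
  stock rod 1: 125 = 125
  stock rod 2: 120 + 20 = 140
  stock rod 3: 100 + 40 = 140
  stock rod 4: 75 + 65 = 140
  stock rod 5: 55 + 55 = 110
  stock rod 6: 45 + 45 + 45 = 135
  stock rod 7: 35 = 35
No arrangement into 6 stock rods stays within capacity, so 7 is optimal.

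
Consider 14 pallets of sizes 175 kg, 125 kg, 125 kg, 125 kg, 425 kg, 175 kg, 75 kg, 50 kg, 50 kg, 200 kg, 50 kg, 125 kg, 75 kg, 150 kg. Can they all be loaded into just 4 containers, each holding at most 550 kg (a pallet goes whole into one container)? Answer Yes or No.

A valid assignment using 4 containers:
  container 1: 425 + 125 = 550
  container 2: 200 + 175 + 175 = 550
  container 3: 150 + 125 + 125 + 125 = 525
  container 4: 75 + 75 + 50 + 50 + 50 = 300
Every load is within 550 kg, so 4 containers suffice.

Yes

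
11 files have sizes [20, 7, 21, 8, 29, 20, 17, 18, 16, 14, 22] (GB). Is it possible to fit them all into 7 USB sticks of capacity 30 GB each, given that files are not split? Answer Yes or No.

Total = 192 GB; ⌈192/30⌉ = 7.
8 files each exceed half the capacity and cannot share a USB stick, forcing at least 8 USB sticks.
At least 8 USB sticks are required, but only 7 are allowed.

No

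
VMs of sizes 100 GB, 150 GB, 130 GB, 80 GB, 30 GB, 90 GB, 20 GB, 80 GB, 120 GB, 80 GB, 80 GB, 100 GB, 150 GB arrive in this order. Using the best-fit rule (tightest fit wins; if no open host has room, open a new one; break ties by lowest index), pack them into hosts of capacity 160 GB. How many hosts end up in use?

9

  100 → host 1 (new)  [load 100/160]
  150 → host 2 (new)  [load 150/160]
  130 → host 3 (new)  [load 130/160]
  80 → host 4 (new)  [load 80/160]
  30 → host 3  [load 160/160]
  90 → host 5 (new)  [load 90/160]
  20 → host 1  [load 120/160]
  80 → host 4  [load 160/160]
  120 → host 6 (new)  [load 120/160]
  80 → host 7 (new)  [load 80/160]
  80 → host 7  [load 160/160]
  100 → host 8 (new)  [load 100/160]
  150 → host 9 (new)  [load 150/160]
9 hosts opened.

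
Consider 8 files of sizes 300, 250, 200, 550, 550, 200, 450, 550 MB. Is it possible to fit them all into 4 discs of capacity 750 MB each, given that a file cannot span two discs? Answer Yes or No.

No

Total = 3050 MB; ⌈3050/750⌉ = 5.
At least 5 discs are required, but only 4 are allowed.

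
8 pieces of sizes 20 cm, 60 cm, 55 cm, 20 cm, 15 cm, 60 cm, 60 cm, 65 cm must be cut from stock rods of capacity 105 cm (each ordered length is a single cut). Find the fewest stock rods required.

Total = 65 + 60 + 60 + 60 + 55 + 20 + 20 + 15 = 355 cm.
Lower bound: ⌈355/105⌉ = 4 stock rods.
Also, 5 pieces each exceed 105/2 cm, and no two of those can share a stock rod, so at least 5 stock rods are needed.
A packing using 5 stock rods:
  stock rod 1: 65 + 20 + 20 = 105
  stock rod 2: 60 + 15 = 75
  stock rod 3: 60 = 60
  stock rod 4: 60 = 60
  stock rod 5: 55 = 55
This matches the lower bound, so 5 is optimal.

5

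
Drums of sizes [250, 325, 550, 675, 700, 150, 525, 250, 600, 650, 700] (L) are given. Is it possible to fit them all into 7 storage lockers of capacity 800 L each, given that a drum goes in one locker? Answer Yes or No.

Total = 5375 L; ⌈5375/800⌉ = 7.
The bound of 7 does not rule out 7, but exhaustive search shows no assignment into 7 storage lockers of capacity 800 L exists — the minimum is 8.

No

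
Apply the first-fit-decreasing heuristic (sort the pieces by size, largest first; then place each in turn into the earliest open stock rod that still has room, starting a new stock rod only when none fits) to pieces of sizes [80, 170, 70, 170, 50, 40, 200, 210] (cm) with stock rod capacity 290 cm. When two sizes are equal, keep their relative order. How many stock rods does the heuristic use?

Sorted descending: 210, 200, 170, 170, 80, 70, 50, 40.
  210 → stock rod 1 (new)  [load 210/290]
  200 → stock rod 2 (new)  [load 200/290]
  170 → stock rod 3 (new)  [load 170/290]
  170 → stock rod 4 (new)  [load 170/290]
  80 → stock rod 1  [load 290/290]
  70 → stock rod 2  [load 270/290]
  50 → stock rod 3  [load 220/290]
  40 → stock rod 3  [load 260/290]
4 stock rods opened.

4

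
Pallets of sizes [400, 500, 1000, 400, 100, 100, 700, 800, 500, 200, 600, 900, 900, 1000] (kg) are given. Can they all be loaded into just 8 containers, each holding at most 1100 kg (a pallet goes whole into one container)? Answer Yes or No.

Yes

A valid assignment using 8 containers:
  container 1: 1000 + 100 = 1100
  container 2: 1000 + 100 = 1100
  container 3: 900 + 200 = 1100
  container 4: 900 = 900
  container 5: 800 = 800
  container 6: 700 + 400 = 1100
  container 7: 600 + 500 = 1100
  container 8: 500 + 400 = 900
Every load is within 1100 kg, so 8 containers suffice.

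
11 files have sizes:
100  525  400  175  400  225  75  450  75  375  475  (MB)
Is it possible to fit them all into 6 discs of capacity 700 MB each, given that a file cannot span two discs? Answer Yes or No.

Yes

A valid assignment using 6 discs:
  disc 1: 525 + 175 = 700
  disc 2: 475 + 225 = 700
  disc 3: 450 + 100 + 75 + 75 = 700
  disc 4: 400 = 400
  disc 5: 400 = 400
  disc 6: 375 = 375
Every load is within 700 MB, so 6 discs suffice.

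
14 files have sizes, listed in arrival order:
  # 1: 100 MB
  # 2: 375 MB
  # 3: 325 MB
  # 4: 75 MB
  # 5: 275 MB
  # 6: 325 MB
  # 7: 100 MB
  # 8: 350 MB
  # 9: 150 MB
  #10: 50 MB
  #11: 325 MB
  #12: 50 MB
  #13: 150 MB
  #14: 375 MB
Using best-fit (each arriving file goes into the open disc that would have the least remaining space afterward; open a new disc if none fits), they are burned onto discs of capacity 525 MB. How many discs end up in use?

  100 → disc 1 (new)  [load 100/525]
  375 → disc 1  [load 475/525]
  325 → disc 2 (new)  [load 325/525]
  75 → disc 2  [load 400/525]
  275 → disc 3 (new)  [load 275/525]
  325 → disc 4 (new)  [load 325/525]
  100 → disc 2  [load 500/525]
  350 → disc 5 (new)  [load 350/525]
  150 → disc 5  [load 500/525]
  50 → disc 1  [load 525/525]
  325 → disc 6 (new)  [load 325/525]
  50 → disc 4  [load 375/525]
  150 → disc 4  [load 525/525]
  375 → disc 7 (new)  [load 375/525]
7 discs opened.

7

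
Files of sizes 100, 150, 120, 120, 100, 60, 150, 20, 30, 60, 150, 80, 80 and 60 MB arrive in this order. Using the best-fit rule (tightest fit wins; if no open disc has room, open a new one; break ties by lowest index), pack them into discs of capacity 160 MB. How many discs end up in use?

9

  100 → disc 1 (new)  [load 100/160]
  150 → disc 2 (new)  [load 150/160]
  120 → disc 3 (new)  [load 120/160]
  120 → disc 4 (new)  [load 120/160]
  100 → disc 5 (new)  [load 100/160]
  60 → disc 1  [load 160/160]
  150 → disc 6 (new)  [load 150/160]
  20 → disc 3  [load 140/160]
  30 → disc 4  [load 150/160]
  60 → disc 5  [load 160/160]
  150 → disc 7 (new)  [load 150/160]
  80 → disc 8 (new)  [load 80/160]
  80 → disc 8  [load 160/160]
  60 → disc 9 (new)  [load 60/160]
9 discs opened.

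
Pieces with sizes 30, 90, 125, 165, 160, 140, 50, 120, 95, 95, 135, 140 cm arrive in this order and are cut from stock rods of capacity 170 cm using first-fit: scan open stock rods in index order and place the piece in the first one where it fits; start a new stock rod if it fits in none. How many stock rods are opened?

  30 → stock rod 1 (new)  [load 30/170]
  90 → stock rod 1  [load 120/170]
  125 → stock rod 2 (new)  [load 125/170]
  165 → stock rod 3 (new)  [load 165/170]
  160 → stock rod 4 (new)  [load 160/170]
  140 → stock rod 5 (new)  [load 140/170]
  50 → stock rod 1  [load 170/170]
  120 → stock rod 6 (new)  [load 120/170]
  95 → stock rod 7 (new)  [load 95/170]
  95 → stock rod 8 (new)  [load 95/170]
  135 → stock rod 9 (new)  [load 135/170]
  140 → stock rod 10 (new)  [load 140/170]
10 stock rods opened.

10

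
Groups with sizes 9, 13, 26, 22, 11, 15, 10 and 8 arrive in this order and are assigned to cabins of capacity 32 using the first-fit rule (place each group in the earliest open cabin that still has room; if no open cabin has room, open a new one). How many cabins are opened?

4

  9 → cabin 1 (new)  [load 9/32]
  13 → cabin 1  [load 22/32]
  26 → cabin 2 (new)  [load 26/32]
  22 → cabin 3 (new)  [load 22/32]
  11 → cabin 4 (new)  [load 11/32]
  15 → cabin 4  [load 26/32]
  10 → cabin 1  [load 32/32]
  8 → cabin 3  [load 30/32]
4 cabins opened.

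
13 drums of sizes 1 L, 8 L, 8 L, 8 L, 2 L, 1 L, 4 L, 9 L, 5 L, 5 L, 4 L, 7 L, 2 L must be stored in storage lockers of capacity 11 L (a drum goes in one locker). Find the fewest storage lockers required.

Total = 9 + 8 + 8 + 8 + 7 + 5 + 5 + 4 + 4 + 2 + 2 + 1 + 1 = 64 L.
Lower bound: ⌈64/11⌉ = 6 storage lockers.
A packing using 7 storage lockers:
  locker 1: 9 + 2 = 11
  locker 2: 8 + 2 + 1 = 11
  locker 3: 8 + 1 = 9
  locker 4: 8 = 8
  locker 5: 7 + 4 = 11
  locker 6: 5 + 5 = 10
  locker 7: 4 = 4
No arrangement into 6 storage lockers stays within capacity, so 7 is optimal.

7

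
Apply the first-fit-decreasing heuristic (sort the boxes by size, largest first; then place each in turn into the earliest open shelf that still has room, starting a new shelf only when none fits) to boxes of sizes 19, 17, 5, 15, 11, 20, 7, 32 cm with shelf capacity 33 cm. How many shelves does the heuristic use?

Sorted descending: 32, 20, 19, 17, 15, 11, 7, 5.
  32 → shelf 1 (new)  [load 32/33]
  20 → shelf 2 (new)  [load 20/33]
  19 → shelf 3 (new)  [load 19/33]
  17 → shelf 4 (new)  [load 17/33]
  15 → shelf 4  [load 32/33]
  11 → shelf 2  [load 31/33]
  7 → shelf 3  [load 26/33]
  5 → shelf 3  [load 31/33]
4 shelves opened.

4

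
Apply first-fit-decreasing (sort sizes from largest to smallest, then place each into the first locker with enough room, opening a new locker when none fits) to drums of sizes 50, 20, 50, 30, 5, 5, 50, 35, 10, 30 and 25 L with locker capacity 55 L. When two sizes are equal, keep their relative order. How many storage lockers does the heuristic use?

6

Sorted descending: 50, 50, 50, 35, 30, 30, 25, 20, 10, 5, 5.
  50 → locker 1 (new)  [load 50/55]
  50 → locker 2 (new)  [load 50/55]
  50 → locker 3 (new)  [load 50/55]
  35 → locker 4 (new)  [load 35/55]
  30 → locker 5 (new)  [load 30/55]
  30 → locker 6 (new)  [load 30/55]
  25 → locker 5  [load 55/55]
  20 → locker 4  [load 55/55]
  10 → locker 6  [load 40/55]
  5 → locker 1  [load 55/55]
  5 → locker 2  [load 55/55]
6 storage lockers opened.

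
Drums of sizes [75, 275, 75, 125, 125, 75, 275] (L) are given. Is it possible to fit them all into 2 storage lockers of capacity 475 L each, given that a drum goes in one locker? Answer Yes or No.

Total = 1025 L; ⌈1025/475⌉ = 3.
At least 3 storage lockers are required, but only 2 are allowed.

No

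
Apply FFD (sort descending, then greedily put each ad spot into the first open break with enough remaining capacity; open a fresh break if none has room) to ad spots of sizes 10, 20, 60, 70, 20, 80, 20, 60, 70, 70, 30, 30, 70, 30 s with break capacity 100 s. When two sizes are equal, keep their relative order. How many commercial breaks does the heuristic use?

7

Sorted descending: 80, 70, 70, 70, 70, 60, 60, 30, 30, 30, 20, 20, 20, 10.
  80 → break 1 (new)  [load 80/100]
  70 → break 2 (new)  [load 70/100]
  70 → break 3 (new)  [load 70/100]
  70 → break 4 (new)  [load 70/100]
  70 → break 5 (new)  [load 70/100]
  60 → break 6 (new)  [load 60/100]
  60 → break 7 (new)  [load 60/100]
  30 → break 2  [load 100/100]
  30 → break 3  [load 100/100]
  30 → break 4  [load 100/100]
  20 → break 1  [load 100/100]
  20 → break 5  [load 90/100]
  20 → break 6  [load 80/100]
  10 → break 5  [load 100/100]
7 commercial breaks opened.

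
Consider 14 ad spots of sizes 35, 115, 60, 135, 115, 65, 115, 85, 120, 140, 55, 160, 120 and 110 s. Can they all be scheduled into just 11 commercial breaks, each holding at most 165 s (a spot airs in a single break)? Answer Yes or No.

Yes

A valid assignment using 11 commercial breaks:
  break 1: 160 = 160
  break 2: 140 = 140
  break 3: 135 = 135
  break 4: 120 + 35 = 155
  break 5: 120 = 120
  break 6: 115 = 115
  break 7: 115 = 115
  break 8: 115 = 115
  break 9: 110 + 55 = 165
  break 10: 85 + 65 = 150
  break 11: 60 = 60
Every load is within 165 s, so 11 commercial breaks suffice.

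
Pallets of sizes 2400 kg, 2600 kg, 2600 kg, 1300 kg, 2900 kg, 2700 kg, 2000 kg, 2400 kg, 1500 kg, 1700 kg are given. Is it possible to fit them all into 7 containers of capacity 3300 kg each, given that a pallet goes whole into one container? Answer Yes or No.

No

Total = 22100 kg; ⌈22100/3300⌉ = 7.
8 pallets each exceed half the capacity and cannot share a container, forcing at least 8 containers.
At least 8 containers are required, but only 7 are allowed.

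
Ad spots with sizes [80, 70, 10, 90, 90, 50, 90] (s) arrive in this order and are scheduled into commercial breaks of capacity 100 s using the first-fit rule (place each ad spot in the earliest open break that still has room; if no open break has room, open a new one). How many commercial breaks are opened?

6

  80 → break 1 (new)  [load 80/100]
  70 → break 2 (new)  [load 70/100]
  10 → break 1  [load 90/100]
  90 → break 3 (new)  [load 90/100]
  90 → break 4 (new)  [load 90/100]
  50 → break 5 (new)  [load 50/100]
  90 → break 6 (new)  [load 90/100]
6 commercial breaks opened.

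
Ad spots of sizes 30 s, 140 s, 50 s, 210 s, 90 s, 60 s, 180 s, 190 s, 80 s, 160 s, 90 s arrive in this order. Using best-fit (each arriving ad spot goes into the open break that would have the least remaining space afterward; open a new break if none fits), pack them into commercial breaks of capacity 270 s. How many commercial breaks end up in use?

  30 → break 1 (new)  [load 30/270]
  140 → break 1  [load 170/270]
  50 → break 1  [load 220/270]
  210 → break 2 (new)  [load 210/270]
  90 → break 3 (new)  [load 90/270]
  60 → break 2  [load 270/270]
  180 → break 3  [load 270/270]
  190 → break 4 (new)  [load 190/270]
  80 → break 4  [load 270/270]
  160 → break 5 (new)  [load 160/270]
  90 → break 5  [load 250/270]
5 commercial breaks opened.

5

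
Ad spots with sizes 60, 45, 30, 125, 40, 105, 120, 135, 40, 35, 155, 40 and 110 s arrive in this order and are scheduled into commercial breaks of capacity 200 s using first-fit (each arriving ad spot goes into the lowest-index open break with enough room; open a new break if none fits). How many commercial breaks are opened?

7

  60 → break 1 (new)  [load 60/200]
  45 → break 1  [load 105/200]
  30 → break 1  [load 135/200]
  125 → break 2 (new)  [load 125/200]
  40 → break 1  [load 175/200]
  105 → break 3 (new)  [load 105/200]
  120 → break 4 (new)  [load 120/200]
  135 → break 5 (new)  [load 135/200]
  40 → break 2  [load 165/200]
  35 → break 2  [load 200/200]
  155 → break 6 (new)  [load 155/200]
  40 → break 3  [load 145/200]
  110 → break 7 (new)  [load 110/200]
7 commercial breaks opened.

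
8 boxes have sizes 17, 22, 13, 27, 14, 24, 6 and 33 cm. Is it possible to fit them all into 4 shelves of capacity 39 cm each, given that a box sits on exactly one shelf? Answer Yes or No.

No

Total = 156 cm; ⌈156/39⌉ = 4.
The bound of 4 does not rule out 4, but exhaustive search shows no assignment into 4 shelves of capacity 39 cm exists — the minimum is 5.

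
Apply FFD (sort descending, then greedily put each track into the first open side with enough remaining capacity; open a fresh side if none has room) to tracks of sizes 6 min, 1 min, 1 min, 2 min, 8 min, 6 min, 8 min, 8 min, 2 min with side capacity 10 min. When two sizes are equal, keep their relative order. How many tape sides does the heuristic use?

5

Sorted descending: 8, 8, 8, 6, 6, 2, 2, 1, 1.
  8 → side 1 (new)  [load 8/10]
  8 → side 2 (new)  [load 8/10]
  8 → side 3 (new)  [load 8/10]
  6 → side 4 (new)  [load 6/10]
  6 → side 5 (new)  [load 6/10]
  2 → side 1  [load 10/10]
  2 → side 2  [load 10/10]
  1 → side 3  [load 9/10]
  1 → side 3  [load 10/10]
5 tape sides opened.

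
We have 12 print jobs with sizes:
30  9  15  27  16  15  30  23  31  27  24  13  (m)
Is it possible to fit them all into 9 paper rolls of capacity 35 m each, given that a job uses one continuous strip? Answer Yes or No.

Yes

A valid assignment using 9 paper rolls:
  roll 1: 31 = 31
  roll 2: 30 = 30
  roll 3: 30 = 30
  roll 4: 27 = 27
  roll 5: 27 = 27
  roll 6: 24 + 9 = 33
  roll 7: 23 = 23
  roll 8: 16 + 15 = 31
  roll 9: 15 + 13 = 28
Every load is within 35 m, so 9 paper rolls suffice.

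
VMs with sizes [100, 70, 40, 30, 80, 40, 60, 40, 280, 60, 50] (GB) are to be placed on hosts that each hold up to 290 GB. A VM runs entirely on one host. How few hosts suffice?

3

Total = 280 + 100 + 80 + 70 + 60 + 60 + 50 + 40 + 40 + 40 + 30 = 850 GB.
Lower bound: ⌈850/290⌉ = 3 hosts.
A packing using 3 hosts:
  host 1: 280 = 280
  host 2: 100 + 80 + 70 + 40 = 290
  host 3: 60 + 60 + 50 + 40 + 40 + 30 = 280
This matches the lower bound, so 3 is optimal.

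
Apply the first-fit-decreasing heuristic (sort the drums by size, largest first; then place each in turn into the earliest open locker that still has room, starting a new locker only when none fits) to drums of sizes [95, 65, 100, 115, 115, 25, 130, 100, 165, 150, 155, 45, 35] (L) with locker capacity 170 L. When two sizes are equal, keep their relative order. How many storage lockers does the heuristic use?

Sorted descending: 165, 155, 150, 130, 115, 115, 100, 100, 95, 65, 45, 35, 25.
  165 → locker 1 (new)  [load 165/170]
  155 → locker 2 (new)  [load 155/170]
  150 → locker 3 (new)  [load 150/170]
  130 → locker 4 (new)  [load 130/170]
  115 → locker 5 (new)  [load 115/170]
  115 → locker 6 (new)  [load 115/170]
  100 → locker 7 (new)  [load 100/170]
  100 → locker 8 (new)  [load 100/170]
  95 → locker 9 (new)  [load 95/170]
  65 → locker 7  [load 165/170]
  45 → locker 5  [load 160/170]
  35 → locker 4  [load 165/170]
  25 → locker 6  [load 140/170]
9 storage lockers opened.

9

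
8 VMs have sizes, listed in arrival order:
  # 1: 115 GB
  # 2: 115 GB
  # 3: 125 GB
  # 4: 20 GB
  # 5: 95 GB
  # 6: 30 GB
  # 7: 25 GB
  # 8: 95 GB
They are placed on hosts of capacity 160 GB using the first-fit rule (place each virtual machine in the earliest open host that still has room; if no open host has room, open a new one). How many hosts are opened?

5

  115 → host 1 (new)  [load 115/160]
  115 → host 2 (new)  [load 115/160]
  125 → host 3 (new)  [load 125/160]
  20 → host 1  [load 135/160]
  95 → host 4 (new)  [load 95/160]
  30 → host 2  [load 145/160]
  25 → host 1  [load 160/160]
  95 → host 5 (new)  [load 95/160]
5 hosts opened.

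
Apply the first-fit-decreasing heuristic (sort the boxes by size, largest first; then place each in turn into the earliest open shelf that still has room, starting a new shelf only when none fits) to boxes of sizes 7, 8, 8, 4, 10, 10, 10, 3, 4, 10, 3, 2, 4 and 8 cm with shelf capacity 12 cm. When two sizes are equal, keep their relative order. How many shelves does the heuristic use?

Sorted descending: 10, 10, 10, 10, 8, 8, 8, 7, 4, 4, 4, 3, 3, 2.
  10 → shelf 1 (new)  [load 10/12]
  10 → shelf 2 (new)  [load 10/12]
  10 → shelf 3 (new)  [load 10/12]
  10 → shelf 4 (new)  [load 10/12]
  8 → shelf 5 (new)  [load 8/12]
  8 → shelf 6 (new)  [load 8/12]
  8 → shelf 7 (new)  [load 8/12]
  7 → shelf 8 (new)  [load 7/12]
  4 → shelf 5  [load 12/12]
  4 → shelf 6  [load 12/12]
  4 → shelf 7  [load 12/12]
  3 → shelf 8  [load 10/12]
  3 → shelf 9 (new)  [load 3/12]
  2 → shelf 1  [load 12/12]
9 shelves opened.

9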